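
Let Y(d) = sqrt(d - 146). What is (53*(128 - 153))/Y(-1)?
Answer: 1325*I*sqrt(3)/21 ≈ 109.28*I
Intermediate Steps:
Y(d) = sqrt(-146 + d)
(53*(128 - 153))/Y(-1) = (53*(128 - 153))/(sqrt(-146 - 1)) = (53*(-25))/(sqrt(-147)) = -1325*(-I*sqrt(3)/21) = -(-1325)*I*sqrt(3)/21 = 1325*I*sqrt(3)/21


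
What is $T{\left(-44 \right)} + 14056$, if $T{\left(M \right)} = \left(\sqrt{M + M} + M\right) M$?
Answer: $15992 - 88 i \sqrt{22} \approx 15992.0 - 412.76 i$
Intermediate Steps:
$T{\left(M \right)} = M \left(M + \sqrt{2} \sqrt{M}\right)$ ($T{\left(M \right)} = \left(\sqrt{2 M} + M\right) M = \left(\sqrt{2} \sqrt{M} + M\right) M = \left(M + \sqrt{2} \sqrt{M}\right) M = M \left(M + \sqrt{2} \sqrt{M}\right)$)
$T{\left(-44 \right)} + 14056 = \left(\left(-44\right)^{2} + \sqrt{2} \left(-44\right)^{\frac{3}{2}}\right) + 14056 = \left(1936 + \sqrt{2} \left(- 88 i \sqrt{11}\right)\right) + 14056 = \left(1936 - 88 i \sqrt{22}\right) + 14056 = 15992 - 88 i \sqrt{22}$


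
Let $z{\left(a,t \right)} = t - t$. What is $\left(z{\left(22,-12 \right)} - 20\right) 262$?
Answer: $-5240$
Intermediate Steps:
$z{\left(a,t \right)} = 0$
$\left(z{\left(22,-12 \right)} - 20\right) 262 = \left(0 - 20\right) 262 = \left(-20\right) 262 = -5240$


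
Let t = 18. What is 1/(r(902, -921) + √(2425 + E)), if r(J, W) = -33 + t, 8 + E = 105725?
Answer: 15/107917 + √108142/107917 ≈ 0.0031862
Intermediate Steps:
E = 105717 (E = -8 + 105725 = 105717)
r(J, W) = -15 (r(J, W) = -33 + 18 = -15)
1/(r(902, -921) + √(2425 + E)) = 1/(-15 + √(2425 + 105717)) = 1/(-15 + √108142)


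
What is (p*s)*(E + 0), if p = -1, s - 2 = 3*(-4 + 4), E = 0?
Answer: 0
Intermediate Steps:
s = 2 (s = 2 + 3*(-4 + 4) = 2 + 3*0 = 2 + 0 = 2)
(p*s)*(E + 0) = (-1*2)*(0 + 0) = -2*0 = 0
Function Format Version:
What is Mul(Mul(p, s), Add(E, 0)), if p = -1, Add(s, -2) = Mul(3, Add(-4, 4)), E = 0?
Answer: 0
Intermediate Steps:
s = 2 (s = Add(2, Mul(3, Add(-4, 4))) = Add(2, Mul(3, 0)) = Add(2, 0) = 2)
Mul(Mul(p, s), Add(E, 0)) = Mul(Mul(-1, 2), Add(0, 0)) = Mul(-2, 0) = 0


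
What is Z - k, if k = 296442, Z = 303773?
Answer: 7331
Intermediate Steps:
Z - k = 303773 - 1*296442 = 303773 - 296442 = 7331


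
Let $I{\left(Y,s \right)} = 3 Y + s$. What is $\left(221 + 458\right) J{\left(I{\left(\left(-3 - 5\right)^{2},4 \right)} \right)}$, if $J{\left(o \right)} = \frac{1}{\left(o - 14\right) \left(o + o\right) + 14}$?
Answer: $\frac{97}{10194} \approx 0.0095154$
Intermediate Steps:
$I{\left(Y,s \right)} = s + 3 Y$
$J{\left(o \right)} = \frac{1}{14 + 2 o \left(-14 + o\right)}$ ($J{\left(o \right)} = \frac{1}{\left(-14 + o\right) 2 o + 14} = \frac{1}{2 o \left(-14 + o\right) + 14} = \frac{1}{14 + 2 o \left(-14 + o\right)}$)
$\left(221 + 458\right) J{\left(I{\left(\left(-3 - 5\right)^{2},4 \right)} \right)} = \left(221 + 458\right) \frac{1}{2 \left(7 + \left(4 + 3 \left(-3 - 5\right)^{2}\right)^{2} - 14 \left(4 + 3 \left(-3 - 5\right)^{2}\right)\right)} = 679 \frac{1}{2 \left(7 + \left(4 + 3 \left(-8\right)^{2}\right)^{2} - 14 \left(4 + 3 \left(-8\right)^{2}\right)\right)} = 679 \frac{1}{2 \left(7 + \left(4 + 3 \cdot 64\right)^{2} - 14 \left(4 + 3 \cdot 64\right)\right)} = 679 \frac{1}{2 \left(7 + \left(4 + 192\right)^{2} - 14 \left(4 + 192\right)\right)} = 679 \frac{1}{2 \left(7 + 196^{2} - 2744\right)} = 679 \frac{1}{2 \left(7 + 38416 - 2744\right)} = 679 \frac{1}{2 \cdot 35679} = 679 \cdot \frac{1}{2} \cdot \frac{1}{35679} = 679 \cdot \frac{1}{71358} = \frac{97}{10194}$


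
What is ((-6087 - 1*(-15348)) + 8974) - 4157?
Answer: 14078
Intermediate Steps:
((-6087 - 1*(-15348)) + 8974) - 4157 = ((-6087 + 15348) + 8974) - 4157 = (9261 + 8974) - 4157 = 18235 - 4157 = 14078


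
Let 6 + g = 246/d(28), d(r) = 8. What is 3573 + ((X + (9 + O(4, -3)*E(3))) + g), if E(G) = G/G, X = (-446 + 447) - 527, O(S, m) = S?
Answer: 12339/4 ≈ 3084.8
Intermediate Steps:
X = -526 (X = 1 - 527 = -526)
E(G) = 1
g = 99/4 (g = -6 + 246/8 = -6 + 246*(1/8) = -6 + 123/4 = 99/4 ≈ 24.750)
3573 + ((X + (9 + O(4, -3)*E(3))) + g) = 3573 + ((-526 + (9 + 4*1)) + 99/4) = 3573 + ((-526 + (9 + 4)) + 99/4) = 3573 + ((-526 + 13) + 99/4) = 3573 + (-513 + 99/4) = 3573 - 1953/4 = 12339/4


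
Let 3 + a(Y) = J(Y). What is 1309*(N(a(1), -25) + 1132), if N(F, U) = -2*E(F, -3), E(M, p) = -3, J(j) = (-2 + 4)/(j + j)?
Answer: 1489642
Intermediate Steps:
J(j) = 1/j (J(j) = 2/((2*j)) = 2*(1/(2*j)) = 1/j)
a(Y) = -3 + 1/Y
N(F, U) = 6 (N(F, U) = -2*(-3) = 6)
1309*(N(a(1), -25) + 1132) = 1309*(6 + 1132) = 1309*1138 = 1489642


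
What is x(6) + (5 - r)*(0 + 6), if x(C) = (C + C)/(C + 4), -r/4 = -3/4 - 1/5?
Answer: 42/5 ≈ 8.4000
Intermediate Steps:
r = 19/5 (r = -4*(-3/4 - 1/5) = -4*(-3*¼ - 1*⅕) = -4*(-¾ - ⅕) = -4*(-19/20) = 19/5 ≈ 3.8000)
x(C) = 2*C/(4 + C) (x(C) = (2*C)/(4 + C) = 2*C/(4 + C))
x(6) + (5 - r)*(0 + 6) = 2*6/(4 + 6) + (5 - 1*19/5)*(0 + 6) = 2*6/10 + (5 - 19/5)*6 = 2*6*(⅒) + (6/5)*6 = 6/5 + 36/5 = 42/5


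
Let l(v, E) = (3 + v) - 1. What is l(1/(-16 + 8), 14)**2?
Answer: 225/64 ≈ 3.5156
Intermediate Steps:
l(v, E) = 2 + v
l(1/(-16 + 8), 14)**2 = (2 + 1/(-16 + 8))**2 = (2 + 1/(-8))**2 = (2 - 1/8)**2 = (15/8)**2 = 225/64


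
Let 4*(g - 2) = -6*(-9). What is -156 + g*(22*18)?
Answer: 5982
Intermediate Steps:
g = 31/2 (g = 2 + (-6*(-9))/4 = 2 + (¼)*54 = 2 + 27/2 = 31/2 ≈ 15.500)
-156 + g*(22*18) = -156 + 31*(22*18)/2 = -156 + (31/2)*396 = -156 + 6138 = 5982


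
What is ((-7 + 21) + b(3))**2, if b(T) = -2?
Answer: 144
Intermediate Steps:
((-7 + 21) + b(3))**2 = ((-7 + 21) - 2)**2 = (14 - 2)**2 = 12**2 = 144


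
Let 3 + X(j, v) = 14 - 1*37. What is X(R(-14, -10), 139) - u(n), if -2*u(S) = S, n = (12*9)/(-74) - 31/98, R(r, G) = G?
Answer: -194991/7252 ≈ -26.888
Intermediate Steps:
X(j, v) = -26 (X(j, v) = -3 + (14 - 1*37) = -3 + (14 - 37) = -3 - 23 = -26)
n = -6439/3626 (n = 108*(-1/74) - 31*1/98 = -54/37 - 31/98 = -6439/3626 ≈ -1.7758)
u(S) = -S/2
X(R(-14, -10), 139) - u(n) = -26 - (-1)*(-6439)/(2*3626) = -26 - 1*6439/7252 = -26 - 6439/7252 = -194991/7252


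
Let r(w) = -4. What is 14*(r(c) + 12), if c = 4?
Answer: 112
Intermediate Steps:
14*(r(c) + 12) = 14*(-4 + 12) = 14*8 = 112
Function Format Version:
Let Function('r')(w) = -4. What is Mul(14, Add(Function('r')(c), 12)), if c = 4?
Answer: 112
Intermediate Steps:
Mul(14, Add(Function('r')(c), 12)) = Mul(14, Add(-4, 12)) = Mul(14, 8) = 112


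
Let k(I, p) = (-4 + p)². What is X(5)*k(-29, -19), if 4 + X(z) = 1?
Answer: -1587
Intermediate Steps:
X(z) = -3 (X(z) = -4 + 1 = -3)
X(5)*k(-29, -19) = -3*(-4 - 19)² = -3*(-23)² = -3*529 = -1587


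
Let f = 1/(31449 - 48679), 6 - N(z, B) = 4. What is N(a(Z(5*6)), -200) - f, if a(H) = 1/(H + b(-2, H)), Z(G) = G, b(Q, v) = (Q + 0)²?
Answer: 34461/17230 ≈ 2.0001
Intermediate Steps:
b(Q, v) = Q²
a(H) = 1/(4 + H) (a(H) = 1/(H + (-2)²) = 1/(H + 4) = 1/(4 + H))
N(z, B) = 2 (N(z, B) = 6 - 1*4 = 6 - 4 = 2)
f = -1/17230 (f = 1/(-17230) = -1/17230 ≈ -5.8038e-5)
N(a(Z(5*6)), -200) - f = 2 - 1*(-1/17230) = 2 + 1/17230 = 34461/17230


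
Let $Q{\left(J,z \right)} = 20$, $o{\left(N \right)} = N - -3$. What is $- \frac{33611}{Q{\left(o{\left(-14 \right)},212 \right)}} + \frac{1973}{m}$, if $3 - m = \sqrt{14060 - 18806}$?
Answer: $- \frac{2129359}{1268} + \frac{1973 i \sqrt{4746}}{4755} \approx -1679.3 + 28.585 i$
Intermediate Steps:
$m = 3 - i \sqrt{4746}$ ($m = 3 - \sqrt{14060 - 18806} = 3 - \sqrt{-4746} = 3 - i \sqrt{4746} \approx 3.0 - 68.891 i$)
$o{\left(N \right)} = 3 + N$ ($o{\left(N \right)} = N + 3 = 3 + N$)
$- \frac{33611}{Q{\left(o{\left(-14 \right)},212 \right)}} + \frac{1973}{m} = - \frac{33611}{20} + \frac{1973}{3 - i \sqrt{4746}}$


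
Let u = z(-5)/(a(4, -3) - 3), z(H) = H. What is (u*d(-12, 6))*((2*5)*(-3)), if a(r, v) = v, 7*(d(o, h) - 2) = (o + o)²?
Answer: -14750/7 ≈ -2107.1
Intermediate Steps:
d(o, h) = 2 + 4*o²/7 (d(o, h) = 2 + (o + o)²/7 = 2 + (2*o)²/7 = 2 + (4*o²)/7 = 2 + 4*o²/7)
u = ⅚ (u = -5/(-3 - 3) = -5/(-6) = -⅙*(-5) = ⅚ ≈ 0.83333)
(u*d(-12, 6))*((2*5)*(-3)) = (5*(2 + (4/7)*(-12)²)/6)*((2*5)*(-3)) = (5*(2 + (4/7)*144)/6)*(10*(-3)) = (5*(2 + 576/7)/6)*(-30) = ((⅚)*(590/7))*(-30) = (1475/21)*(-30) = -14750/7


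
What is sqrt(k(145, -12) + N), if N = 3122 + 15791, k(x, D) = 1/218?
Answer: 3*sqrt(99869070)/218 ≈ 137.52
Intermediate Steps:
k(x, D) = 1/218
N = 18913
sqrt(k(145, -12) + N) = sqrt(1/218 + 18913) = sqrt(4123035/218) = 3*sqrt(99869070)/218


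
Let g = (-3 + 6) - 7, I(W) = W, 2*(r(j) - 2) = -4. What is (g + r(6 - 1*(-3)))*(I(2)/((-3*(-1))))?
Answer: -8/3 ≈ -2.6667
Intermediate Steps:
r(j) = 0 (r(j) = 2 + (1/2)*(-4) = 2 - 2 = 0)
g = -4 (g = 3 - 7 = -4)
(g + r(6 - 1*(-3)))*(I(2)/((-3*(-1)))) = (-4 + 0)*(2/((-3*(-1)))) = -8/3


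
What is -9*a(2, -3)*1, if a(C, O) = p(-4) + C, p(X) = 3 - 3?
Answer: -18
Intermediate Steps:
p(X) = 0
a(C, O) = C (a(C, O) = 0 + C = C)
-9*a(2, -3)*1 = -9*2*1 = -18*1 = -18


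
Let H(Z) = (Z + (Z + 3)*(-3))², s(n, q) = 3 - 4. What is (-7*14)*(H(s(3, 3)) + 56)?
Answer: -10290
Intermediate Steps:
s(n, q) = -1
H(Z) = (-9 - 2*Z)² (H(Z) = (Z + (3 + Z)*(-3))² = (Z + (-9 - 3*Z))² = (-9 - 2*Z)²)
(-7*14)*(H(s(3, 3)) + 56) = (-7*14)*((9 + 2*(-1))² + 56) = -98*((9 - 2)² + 56) = -98*(7² + 56) = -98*(49 + 56) = -98*105 = -10290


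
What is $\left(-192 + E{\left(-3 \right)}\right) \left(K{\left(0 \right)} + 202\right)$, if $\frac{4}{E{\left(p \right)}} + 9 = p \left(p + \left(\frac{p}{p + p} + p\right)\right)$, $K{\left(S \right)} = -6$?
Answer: $- \frac{562912}{15} \approx -37527.0$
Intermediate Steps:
$E{\left(p \right)} = \frac{4}{-9 + p \left(\frac{1}{2} + 2 p\right)}$ ($E{\left(p \right)} = \frac{4}{-9 + p \left(p + \left(\frac{p}{p + p} + p\right)\right)} = \frac{4}{-9 + p \left(p + \left(\frac{p}{2 p} + p\right)\right)} = \frac{4}{-9 + p \left(p + \left(\frac{1}{2 p} p + p\right)\right)} = \frac{4}{-9 + p \left(p + \left(\frac{1}{2} + p\right)\right)} = \frac{4}{-9 + p \left(\frac{1}{2} + 2 p\right)}$)
$\left(-192 + E{\left(-3 \right)}\right) \left(K{\left(0 \right)} + 202\right) = \left(-192 + \frac{8}{-18 - 3 + 4 \left(-3\right)^{2}}\right) \left(-6 + 202\right) = \left(-192 + \frac{8}{-18 - 3 + 4 \cdot 9}\right) 196 = \left(-192 + \frac{8}{-18 - 3 + 36}\right) 196 = \left(-192 + \frac{8}{15}\right) 196 = \left(- \frac{2872}{15}\right) 196 = - \frac{562912}{15}$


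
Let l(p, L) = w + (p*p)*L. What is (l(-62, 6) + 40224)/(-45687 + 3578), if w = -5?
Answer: -63283/42109 ≈ -1.5028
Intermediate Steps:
l(p, L) = -5 + L*p**2 (l(p, L) = -5 + (p*p)*L = -5 + p**2*L = -5 + L*p**2)
(l(-62, 6) + 40224)/(-45687 + 3578) = ((-5 + 6*(-62)**2) + 40224)/(-45687 + 3578) = ((-5 + 6*3844) + 40224)/(-42109) = ((-5 + 23064) + 40224)*(-1/42109) = (23059 + 40224)*(-1/42109) = 63283*(-1/42109) = -63283/42109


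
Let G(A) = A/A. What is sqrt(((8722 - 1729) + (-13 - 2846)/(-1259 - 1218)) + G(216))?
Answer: sqrt(42918971569)/2477 ≈ 83.637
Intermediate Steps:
G(A) = 1
sqrt(((8722 - 1729) + (-13 - 2846)/(-1259 - 1218)) + G(216)) = sqrt(((8722 - 1729) + (-13 - 2846)/(-1259 - 1218)) + 1) = sqrt((6993 - 2859/(-2477)) + 1) = sqrt((6993 - 2859*(-1/2477)) + 1) = sqrt((6993 + 2859/2477) + 1) = sqrt(17324520/2477 + 1) = sqrt(17326997/2477) = sqrt(42918971569)/2477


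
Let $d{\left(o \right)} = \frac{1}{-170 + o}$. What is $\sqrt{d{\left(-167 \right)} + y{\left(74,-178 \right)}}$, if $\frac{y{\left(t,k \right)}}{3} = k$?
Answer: $\frac{i \sqrt{60646183}}{337} \approx 23.108 i$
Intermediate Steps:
$y{\left(t,k \right)} = 3 k$
$\sqrt{d{\left(-167 \right)} + y{\left(74,-178 \right)}} = \sqrt{\frac{1}{-170 - 167} + 3 \left(-178\right)} = \sqrt{\frac{1}{-337} - 534} = \sqrt{- \frac{1}{337} - 534} = \sqrt{- \frac{179959}{337}} = \frac{i \sqrt{60646183}}{337}$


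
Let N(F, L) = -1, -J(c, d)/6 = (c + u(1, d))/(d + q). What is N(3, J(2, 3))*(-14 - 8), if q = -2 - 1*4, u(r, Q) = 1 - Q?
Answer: 22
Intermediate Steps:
q = -6 (q = -2 - 4 = -6)
J(c, d) = -6*(1 + c - d)/(-6 + d) (J(c, d) = -6*(c + (1 - d))/(d - 6) = -6*(1 + c - d)/(-6 + d))
N(3, J(2, 3))*(-14 - 8) = -(-14 - 8) = -1*(-22) = 22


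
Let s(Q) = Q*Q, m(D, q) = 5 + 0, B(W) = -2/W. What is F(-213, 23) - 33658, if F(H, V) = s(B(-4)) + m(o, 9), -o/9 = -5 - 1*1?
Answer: -134611/4 ≈ -33653.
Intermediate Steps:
o = 54 (o = -9*(-5 - 1*1) = -9*(-5 - 1) = -9*(-6) = 54)
m(D, q) = 5
s(Q) = Q²
F(H, V) = 21/4 (F(H, V) = (-2/(-4))² + 5 = (-2*(-¼))² + 5 = (½)² + 5 = ¼ + 5 = 21/4)
F(-213, 23) - 33658 = 21/4 - 33658 = -134611/4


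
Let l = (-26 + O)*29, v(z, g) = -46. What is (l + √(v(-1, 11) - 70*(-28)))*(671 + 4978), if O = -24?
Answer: -8191050 + 5649*√1914 ≈ -7.9439e+6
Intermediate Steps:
l = -1450 (l = (-26 - 24)*29 = -50*29 = -1450)
(l + √(v(-1, 11) - 70*(-28)))*(671 + 4978) = (-1450 + √(-46 - 70*(-28)))*(671 + 4978) = (-1450 + √(-46 + 1960))*5649 = (-1450 + √1914)*5649 = -8191050 + 5649*√1914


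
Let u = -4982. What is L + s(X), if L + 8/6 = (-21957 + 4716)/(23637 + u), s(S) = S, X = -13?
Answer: -121984/7995 ≈ -15.258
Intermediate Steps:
L = -18049/7995 (L = -4/3 + (-21957 + 4716)/(23637 - 4982) = -4/3 - 17241/18655 = -4/3 - 17241*1/18655 = -4/3 - 2463/2665 = -18049/7995 ≈ -2.2575)
L + s(X) = -18049/7995 - 13 = -121984/7995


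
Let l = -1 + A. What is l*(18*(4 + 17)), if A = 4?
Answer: 1134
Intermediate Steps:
l = 3 (l = -1 + 4 = 3)
l*(18*(4 + 17)) = 3*(18*(4 + 17)) = 3*(18*21) = 3*378 = 1134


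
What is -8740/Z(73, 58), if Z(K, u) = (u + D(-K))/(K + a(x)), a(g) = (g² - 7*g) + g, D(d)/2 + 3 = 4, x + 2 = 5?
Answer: -27968/3 ≈ -9322.7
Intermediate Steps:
x = 3 (x = -2 + 5 = 3)
D(d) = 2 (D(d) = -6 + 2*4 = -6 + 8 = 2)
a(g) = g² - 6*g
Z(K, u) = (2 + u)/(-9 + K) (Z(K, u) = (u + 2)/(K + 3*(-6 + 3)) = (2 + u)/(K + 3*(-3)) = (2 + u)/(K - 9) = (2 + u)/(-9 + K))
-8740/Z(73, 58) = -8740*(-9 + 73)/(2 + 58) = -8740/(60/64) = -8740/((1/64)*60) = -8740/15/16 = -8740*16/15 = -27968/3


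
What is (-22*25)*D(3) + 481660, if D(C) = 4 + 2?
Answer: 478360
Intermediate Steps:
D(C) = 6
(-22*25)*D(3) + 481660 = -22*25*6 + 481660 = -550*6 + 481660 = -3300 + 481660 = 478360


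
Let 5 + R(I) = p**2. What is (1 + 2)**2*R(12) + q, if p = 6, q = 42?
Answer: 321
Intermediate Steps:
R(I) = 31 (R(I) = -5 + 6**2 = -5 + 36 = 31)
(1 + 2)**2*R(12) + q = (1 + 2)**2*31 + 42 = 3**2*31 + 42 = 9*31 + 42 = 279 + 42 = 321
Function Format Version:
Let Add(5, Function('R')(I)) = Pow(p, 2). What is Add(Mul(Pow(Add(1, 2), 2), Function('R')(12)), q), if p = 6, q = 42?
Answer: 321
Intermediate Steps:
Function('R')(I) = 31 (Function('R')(I) = Add(-5, Pow(6, 2)) = Add(-5, 36) = 31)
Add(Mul(Pow(Add(1, 2), 2), Function('R')(12)), q) = Add(Mul(Pow(Add(1, 2), 2), 31), 42) = Add(Mul(Pow(3, 2), 31), 42) = Add(Mul(9, 31), 42) = Add(279, 42) = 321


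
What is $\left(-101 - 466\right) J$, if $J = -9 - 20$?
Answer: $16443$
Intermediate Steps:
$J = -29$ ($J = -9 - 20 = -29$)
$\left(-101 - 466\right) J = \left(-101 - 466\right) \left(-29\right) = \left(-567\right) \left(-29\right) = 16443$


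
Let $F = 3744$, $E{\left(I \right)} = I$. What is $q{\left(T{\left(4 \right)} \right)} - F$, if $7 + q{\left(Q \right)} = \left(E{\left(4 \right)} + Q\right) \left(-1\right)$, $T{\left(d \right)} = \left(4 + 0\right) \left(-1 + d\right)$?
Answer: $-3767$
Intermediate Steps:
$T{\left(d \right)} = -4 + 4 d$ ($T{\left(d \right)} = 4 \left(-1 + d\right) = -4 + 4 d$)
$q{\left(Q \right)} = -11 - Q$ ($q{\left(Q \right)} = -7 + \left(4 + Q\right) \left(-1\right) = -7 - \left(4 + Q\right) = -11 - Q$)
$q{\left(T{\left(4 \right)} \right)} - F = \left(-11 - \left(-4 + 4 \cdot 4\right)\right) - 3744 = \left(-11 - \left(-4 + 16\right)\right) - 3744 = \left(-11 - 12\right) - 3744 = -23 - 3744 = -3767$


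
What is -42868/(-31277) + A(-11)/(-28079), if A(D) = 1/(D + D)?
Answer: 26481223861/19320991426 ≈ 1.3706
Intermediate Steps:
A(D) = 1/(2*D)
-42868/(-31277) + A(-11)/(-28079) = -42868/(-31277) + ((1/2)/(-11))/(-28079) = -42868*(-1/31277) + ((1/2)*(-1/11))*(-1/28079) = 42868/31277 - 1/22*(-1/28079) = 42868/31277 + 1/617738 = 26481223861/19320991426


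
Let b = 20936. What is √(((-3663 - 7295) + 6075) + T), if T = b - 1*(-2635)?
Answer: 16*√73 ≈ 136.70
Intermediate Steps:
T = 23571 (T = 20936 - 1*(-2635) = 20936 + 2635 = 23571)
√(((-3663 - 7295) + 6075) + T) = √(((-3663 - 7295) + 6075) + 23571) = √((-10958 + 6075) + 23571) = √(-4883 + 23571) = √18688 = 16*√73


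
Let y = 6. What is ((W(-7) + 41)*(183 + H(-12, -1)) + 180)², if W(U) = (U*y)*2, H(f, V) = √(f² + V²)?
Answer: 59388826 + 661254*√145 ≈ 6.7351e+7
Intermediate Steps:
H(f, V) = √(V² + f²)
W(U) = 12*U (W(U) = (U*6)*2 = (6*U)*2 = 12*U)
((W(-7) + 41)*(183 + H(-12, -1)) + 180)² = ((12*(-7) + 41)*(183 + √((-1)² + (-12)²)) + 180)² = ((-84 + 41)*(183 + √(1 + 144)) + 180)² = (-43*(183 + √145) + 180)² = ((-7869 - 43*√145) + 180)² = (-7689 - 43*√145)²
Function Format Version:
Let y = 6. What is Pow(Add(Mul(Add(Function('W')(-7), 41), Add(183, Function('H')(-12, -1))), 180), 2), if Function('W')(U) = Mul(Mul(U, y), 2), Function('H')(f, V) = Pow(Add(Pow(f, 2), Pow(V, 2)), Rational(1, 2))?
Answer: Add(59388826, Mul(661254, Pow(145, Rational(1, 2)))) ≈ 6.7351e+7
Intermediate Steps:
Function('H')(f, V) = Pow(Add(Pow(V, 2), Pow(f, 2)), Rational(1, 2))
Function('W')(U) = Mul(12, U) (Function('W')(U) = Mul(Mul(U, 6), 2) = Mul(Mul(6, U), 2) = Mul(12, U))
Pow(Add(Mul(Add(Function('W')(-7), 41), Add(183, Function('H')(-12, -1))), 180), 2) = Pow(Add(Mul(Add(Mul(12, -7), 41), Add(183, Pow(Add(Pow(-1, 2), Pow(-12, 2)), Rational(1, 2)))), 180), 2) = Pow(Add(Mul(Add(-84, 41), Add(183, Pow(Add(1, 144), Rational(1, 2)))), 180), 2) = Pow(Add(Mul(-43, Add(183, Pow(145, Rational(1, 2)))), 180), 2) = Pow(Add(Add(-7869, Mul(-43, Pow(145, Rational(1, 2)))), 180), 2) = Pow(Add(-7689, Mul(-43, Pow(145, Rational(1, 2)))), 2)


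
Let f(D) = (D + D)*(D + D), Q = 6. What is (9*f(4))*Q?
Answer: 3456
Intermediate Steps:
f(D) = 4*D² (f(D) = (2*D)*(2*D) = 4*D²)
(9*f(4))*Q = (9*(4*4²))*6 = (9*(4*16))*6 = (9*64)*6 = 576*6 = 3456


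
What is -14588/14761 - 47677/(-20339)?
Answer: 407054865/300223979 ≈ 1.3558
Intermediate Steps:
-14588/14761 - 47677/(-20339) = -14588*1/14761 - 47677*(-1/20339) = -14588/14761 + 47677/20339 = 407054865/300223979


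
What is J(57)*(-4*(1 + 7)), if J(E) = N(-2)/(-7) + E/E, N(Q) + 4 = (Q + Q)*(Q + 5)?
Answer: -736/7 ≈ -105.14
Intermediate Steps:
N(Q) = -4 + 2*Q*(5 + Q) (N(Q) = -4 + (Q + Q)*(Q + 5) = -4 + (2*Q)*(5 + Q) = -4 + 2*Q*(5 + Q))
J(E) = 23/7 (J(E) = (-4 + 2*(-2)² + 10*(-2))/(-7) + E/E = (-4 + 2*4 - 20)*(-⅐) + 1 = (-4 + 8 - 20)*(-⅐) + 1 = -16*(-⅐) + 1 = 16/7 + 1 = 23/7)
J(57)*(-4*(1 + 7)) = 23*(-4*(1 + 7))/7 = 23*(-4*8)/7 = (23/7)*(-32) = -736/7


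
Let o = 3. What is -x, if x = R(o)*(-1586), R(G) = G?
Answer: 4758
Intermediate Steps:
x = -4758 (x = 3*(-1586) = -4758)
-x = -1*(-4758) = 4758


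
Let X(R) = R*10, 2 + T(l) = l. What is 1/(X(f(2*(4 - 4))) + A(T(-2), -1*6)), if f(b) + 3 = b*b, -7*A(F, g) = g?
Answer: -7/204 ≈ -0.034314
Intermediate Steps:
T(l) = -2 + l
A(F, g) = -g/7
f(b) = -3 + b² (f(b) = -3 + b*b = -3 + b²)
X(R) = 10*R
1/(X(f(2*(4 - 4))) + A(T(-2), -1*6)) = 1/(10*(-3 + (2*(4 - 4))²) - (-1)*6/7) = 1/(10*(-3 + (2*0)²) - ⅐*(-6)) = 1/(10*(-3 + 0²) + 6/7) = 1/(10*(-3 + 0) + 6/7) = 1/(10*(-3) + 6/7) = 1/(-30 + 6/7) = 1/(-204/7) = -7/204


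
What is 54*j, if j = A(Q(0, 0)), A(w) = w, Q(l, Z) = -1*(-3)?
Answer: 162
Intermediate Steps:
Q(l, Z) = 3
j = 3
54*j = 54*3 = 162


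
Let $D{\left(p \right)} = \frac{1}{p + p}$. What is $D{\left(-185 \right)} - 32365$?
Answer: $- \frac{11975051}{370} \approx -32365.0$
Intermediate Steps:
$D{\left(p \right)} = \frac{1}{2 p}$
$D{\left(-185 \right)} - 32365 = \frac{1}{2 \left(-185\right)} - 32365 = \frac{1}{2} \left(- \frac{1}{185}\right) - 32365 = - \frac{1}{370} - 32365 = - \frac{11975051}{370}$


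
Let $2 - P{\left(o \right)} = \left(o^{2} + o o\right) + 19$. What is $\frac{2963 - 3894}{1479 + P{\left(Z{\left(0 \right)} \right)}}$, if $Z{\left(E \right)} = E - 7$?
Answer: $- \frac{931}{1364} \approx -0.68255$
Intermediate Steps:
$Z{\left(E \right)} = -7 + E$
$P{\left(o \right)} = -17 - 2 o^{2}$ ($P{\left(o \right)} = 2 - \left(\left(o^{2} + o o\right) + 19\right) = 2 - \left(\left(o^{2} + o^{2}\right) + 19\right) = 2 - \left(2 o^{2} + 19\right) = 2 - \left(19 + 2 o^{2}\right) = -17 - 2 o^{2}$)
$\frac{2963 - 3894}{1479 + P{\left(Z{\left(0 \right)} \right)}} = \frac{2963 - 3894}{1479 - \left(17 + 2 \left(-7 + 0\right)^{2}\right)} = - \frac{931}{1479 - \left(17 + 2 \left(-7\right)^{2}\right)} = - \frac{931}{1479 - 115} = - \frac{931}{1364}$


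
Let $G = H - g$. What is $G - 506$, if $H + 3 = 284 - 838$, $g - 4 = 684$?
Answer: $-1751$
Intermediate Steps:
$g = 688$ ($g = 4 + 684 = 688$)
$H = -557$ ($H = -3 + \left(284 - 838\right) = -3 - 554 = -557$)
$G = -1245$ ($G = -557 - 688 = -1245$)
$G - 506 = -1245 - 506 = -1751$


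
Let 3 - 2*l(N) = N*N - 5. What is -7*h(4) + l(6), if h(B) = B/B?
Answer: -21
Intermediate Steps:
l(N) = 4 - N**2/2 (l(N) = 3/2 - (N*N - 5)/2 = 3/2 - (N**2 - 5)/2 = 3/2 - (-5 + N**2)/2 = 3/2 + (5/2 - N**2/2) = 4 - N**2/2)
h(B) = 1
-7*h(4) + l(6) = -7*1 + (4 - 1/2*6**2) = -7 + (4 - 1/2*36) = -7 + (4 - 18) = -7 - 14 = -21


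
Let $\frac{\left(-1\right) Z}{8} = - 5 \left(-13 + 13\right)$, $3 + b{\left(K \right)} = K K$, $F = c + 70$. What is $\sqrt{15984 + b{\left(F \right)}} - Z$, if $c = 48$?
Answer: $\sqrt{29905} \approx 172.93$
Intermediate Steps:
$F = 118$ ($F = 48 + 70 = 118$)
$b{\left(K \right)} = -3 + K^{2}$ ($b{\left(K \right)} = -3 + K K = -3 + K^{2}$)
$Z = 0$ ($Z = - 8 \left(- 5 \left(-13 + 13\right)\right) = - 8 \left(\left(-5\right) 0\right) = \left(-8\right) 0 = 0$)
$\sqrt{15984 + b{\left(F \right)}} - Z = \sqrt{15984 - \left(3 - 118^{2}\right)} - 0 = \sqrt{15984 + \left(-3 + 13924\right)} + 0 = \sqrt{15984 + 13921} + 0 = \sqrt{29905} + 0 = \sqrt{29905}$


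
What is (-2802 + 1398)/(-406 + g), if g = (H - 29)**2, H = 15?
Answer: 234/35 ≈ 6.6857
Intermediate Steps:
g = 196 (g = (15 - 29)**2 = (-14)**2 = 196)
(-2802 + 1398)/(-406 + g) = (-2802 + 1398)/(-406 + 196) = -1404/(-210) = -1404*(-1/210) = 234/35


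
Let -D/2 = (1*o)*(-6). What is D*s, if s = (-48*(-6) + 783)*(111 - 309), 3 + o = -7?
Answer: 25446960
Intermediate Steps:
o = -10 (o = -3 - 7 = -10)
D = -120 (D = -2*1*(-10)*(-6) = -(-20)*(-6) = -2*60 = -120)
s = -212058 (s = (288 + 783)*(-198) = 1071*(-198) = -212058)
D*s = -120*(-212058) = 25446960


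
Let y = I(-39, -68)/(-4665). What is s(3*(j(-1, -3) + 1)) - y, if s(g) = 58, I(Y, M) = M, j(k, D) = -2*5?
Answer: 270502/4665 ≈ 57.985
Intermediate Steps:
j(k, D) = -10
y = 68/4665 (y = -68/(-4665) = -68*(-1/4665) = 68/4665 ≈ 0.014577)
s(3*(j(-1, -3) + 1)) - y = 58 - 1*68/4665 = 58 - 68/4665 = 270502/4665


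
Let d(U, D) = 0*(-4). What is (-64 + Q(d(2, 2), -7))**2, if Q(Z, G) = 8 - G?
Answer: 2401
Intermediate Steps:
d(U, D) = 0
(-64 + Q(d(2, 2), -7))**2 = (-64 + (8 - 1*(-7)))**2 = (-64 + (8 + 7))**2 = (-64 + 15)**2 = (-49)**2 = 2401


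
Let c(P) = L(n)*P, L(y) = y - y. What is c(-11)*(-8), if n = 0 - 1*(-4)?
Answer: 0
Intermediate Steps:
n = 4 (n = 0 + 4 = 4)
L(y) = 0
c(P) = 0 (c(P) = 0*P = 0)
c(-11)*(-8) = 0*(-8) = 0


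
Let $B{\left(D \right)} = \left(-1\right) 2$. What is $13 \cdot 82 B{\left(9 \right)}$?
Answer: $-2132$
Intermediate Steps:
$B{\left(D \right)} = -2$
$13 \cdot 82 B{\left(9 \right)} = 13 \cdot 82 \left(-2\right) = 1066 \left(-2\right) = -2132$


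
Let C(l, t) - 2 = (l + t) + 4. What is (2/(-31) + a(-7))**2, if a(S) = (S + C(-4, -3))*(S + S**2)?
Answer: 108534724/961 ≈ 1.1294e+5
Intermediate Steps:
C(l, t) = 6 + l + t (C(l, t) = 2 + ((l + t) + 4) = 2 + (4 + l + t) = 6 + l + t)
a(S) = (-1 + S)*(S + S**2) (a(S) = (S + (6 - 4 - 3))*(S + S**2) = (S - 1)*(S + S**2) = (-1 + S)*(S + S**2))
(2/(-31) + a(-7))**2 = (2/(-31) + ((-7)**3 - 1*(-7)))**2 = (2*(-1/31) + (-343 + 7))**2 = (-2/31 - 336)**2 = (-10418/31)**2 = 108534724/961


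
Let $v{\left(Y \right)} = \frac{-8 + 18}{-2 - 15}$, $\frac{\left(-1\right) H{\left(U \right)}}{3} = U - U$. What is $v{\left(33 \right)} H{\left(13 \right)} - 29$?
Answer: $-29$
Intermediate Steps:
$H{\left(U \right)} = 0$ ($H{\left(U \right)} = - 3 \left(U - U\right) = \left(-3\right) 0 = 0$)
$v{\left(Y \right)} = - \frac{10}{17}$ ($v{\left(Y \right)} = \frac{10}{-17} = 10 \left(- \frac{1}{17}\right) = - \frac{10}{17}$)
$v{\left(33 \right)} H{\left(13 \right)} - 29 = \left(- \frac{10}{17}\right) 0 - 29 = 0 - 29 = -29$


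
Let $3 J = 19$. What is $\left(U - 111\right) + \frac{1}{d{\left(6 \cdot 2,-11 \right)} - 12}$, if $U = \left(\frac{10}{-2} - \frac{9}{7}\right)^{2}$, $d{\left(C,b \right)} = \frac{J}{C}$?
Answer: $- \frac{206929}{2891} \approx -71.577$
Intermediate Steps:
$J = \frac{19}{3}$ ($J = \frac{1}{3} \cdot 19 = \frac{19}{3} \approx 6.3333$)
$d{\left(C,b \right)} = \frac{19}{3 C}$
$U = \frac{1936}{49}$ ($U = \left(10 \left(- \frac{1}{2}\right) - \frac{9}{7}\right)^{2} = \left(-5 - \frac{9}{7}\right)^{2} = \left(- \frac{44}{7}\right)^{2} = \frac{1936}{49} \approx 39.51$)
$\left(U - 111\right) + \frac{1}{d{\left(6 \cdot 2,-11 \right)} - 12} = \left(\frac{1936}{49} - 111\right) + \frac{1}{\frac{19}{3 \cdot 6 \cdot 2} - 12} = - \frac{3503}{49} + \frac{1}{\frac{19}{3 \cdot 12} - 12} = - \frac{3503}{49} + \frac{1}{\frac{19}{3} \cdot \frac{1}{12} - 12} = - \frac{3503}{49} + \frac{1}{\frac{19}{36} - 12} = - \frac{3503}{49} + \frac{1}{- \frac{413}{36}} = - \frac{3503}{49} - \frac{36}{413} = - \frac{206929}{2891}$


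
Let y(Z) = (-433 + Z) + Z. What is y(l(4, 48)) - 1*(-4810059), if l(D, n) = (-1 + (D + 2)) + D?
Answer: 4809644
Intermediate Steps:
l(D, n) = 1 + 2*D (l(D, n) = (-1 + (2 + D)) + D = (1 + D) + D = 1 + 2*D)
y(Z) = -433 + 2*Z
y(l(4, 48)) - 1*(-4810059) = (-433 + 2*(1 + 2*4)) - 1*(-4810059) = (-433 + 2*(1 + 8)) + 4810059 = (-433 + 2*9) + 4810059 = (-433 + 18) + 4810059 = -415 + 4810059 = 4809644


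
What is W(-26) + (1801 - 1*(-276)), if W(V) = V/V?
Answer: 2078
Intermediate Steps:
W(V) = 1
W(-26) + (1801 - 1*(-276)) = 1 + (1801 - 1*(-276)) = 1 + (1801 + 276) = 1 + 2077 = 2078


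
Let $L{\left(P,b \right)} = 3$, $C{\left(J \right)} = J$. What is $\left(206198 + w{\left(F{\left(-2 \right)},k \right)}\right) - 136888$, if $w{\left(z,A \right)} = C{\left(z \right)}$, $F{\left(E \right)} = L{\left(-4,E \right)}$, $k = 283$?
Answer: $69313$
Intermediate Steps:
$F{\left(E \right)} = 3$
$w{\left(z,A \right)} = z$
$\left(206198 + w{\left(F{\left(-2 \right)},k \right)}\right) - 136888 = \left(206198 + 3\right) - 136888 = 206201 - 136888 = 69313$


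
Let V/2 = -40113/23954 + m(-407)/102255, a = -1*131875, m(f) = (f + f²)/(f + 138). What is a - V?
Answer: -43444648316288522/329446488315 ≈ -1.3187e+5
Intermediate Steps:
m(f) = (f + f²)/(138 + f)
a = -131875
V = -1107330252103/329446488315 (V = 2*(-40113/23954 - 407*(1 - 407)/(138 - 407)/102255) = 2*(-40113*1/23954 - 407*(-406)/(-269)*(1/102255)) = 2*(-40113/23954 - 407*(-1/269)*(-406)*(1/102255)) = 2*(-40113/23954 - 165242/269*1/102255) = 2*(-40113/23954 - 165242/27506595) = 2*(-1107330252103/658892976630) = -1107330252103/329446488315 ≈ -3.3612)
a - V = -131875 - 1*(-1107330252103/329446488315) = -131875 + 1107330252103/329446488315 = -43444648316288522/329446488315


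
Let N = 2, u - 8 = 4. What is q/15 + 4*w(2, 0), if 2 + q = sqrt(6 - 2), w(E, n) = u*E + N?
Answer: 104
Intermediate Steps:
u = 12 (u = 8 + 4 = 12)
w(E, n) = 2 + 12*E (w(E, n) = 12*E + 2 = 2 + 12*E)
q = 0 (q = -2 + sqrt(6 - 2) = -2 + sqrt(4) = -2 + 2 = 0)
q/15 + 4*w(2, 0) = 0/15 + 4*(2 + 12*2) = 0*(1/15) + 4*(2 + 24) = 0 + 4*26 = 0 + 104 = 104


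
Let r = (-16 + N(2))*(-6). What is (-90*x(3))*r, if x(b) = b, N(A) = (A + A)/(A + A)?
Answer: -24300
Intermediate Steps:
N(A) = 1 (N(A) = (2*A)/((2*A)) = (2*A)*(1/(2*A)) = 1)
r = 90 (r = (-16 + 1)*(-6) = -15*(-6) = 90)
(-90*x(3))*r = -90*3*90 = -270*90 = -24300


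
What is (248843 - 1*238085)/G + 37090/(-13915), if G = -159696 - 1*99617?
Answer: -1953523348/721668079 ≈ -2.7070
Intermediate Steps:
G = -259313 (G = -159696 - 99617 = -259313)
(248843 - 1*238085)/G + 37090/(-13915) = (248843 - 1*238085)/(-259313) + 37090/(-13915) = (248843 - 238085)*(-1/259313) + 37090*(-1/13915) = 10758*(-1/259313) - 7418/2783 = -10758/259313 - 7418/2783 = -1953523348/721668079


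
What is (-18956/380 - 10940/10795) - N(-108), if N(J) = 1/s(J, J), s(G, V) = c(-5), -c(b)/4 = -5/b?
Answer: -41552339/820420 ≈ -50.648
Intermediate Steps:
c(b) = 20/b (c(b) = -(-20)/b = 20/b)
s(G, V) = -4 (s(G, V) = 20/(-5) = 20*(-⅕) = -4)
N(J) = -¼ (N(J) = 1/(-4) = -¼)
(-18956/380 - 10940/10795) - N(-108) = (-18956/380 - 10940/10795) - 1*(-¼) = (-18956*1/380 - 10940*1/10795) + ¼ = (-4739/95 - 2188/2159) + ¼ = -10439361/205105 + ¼ = -41552339/820420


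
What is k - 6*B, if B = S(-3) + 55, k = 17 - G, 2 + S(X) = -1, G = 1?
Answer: -296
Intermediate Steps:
S(X) = -3 (S(X) = -2 - 1 = -3)
k = 16 (k = 17 - 1*1 = 17 - 1 = 16)
B = 52 (B = -3 + 55 = 52)
k - 6*B = 16 - 6*52 = 16 - 312 = -296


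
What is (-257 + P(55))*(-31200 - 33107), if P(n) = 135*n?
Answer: -460952576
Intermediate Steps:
(-257 + P(55))*(-31200 - 33107) = (-257 + 135*55)*(-31200 - 33107) = (-257 + 7425)*(-64307) = 7168*(-64307) = -460952576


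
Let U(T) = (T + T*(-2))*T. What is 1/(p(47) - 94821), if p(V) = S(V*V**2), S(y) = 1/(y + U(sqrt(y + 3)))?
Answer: -3/284464 ≈ -1.0546e-5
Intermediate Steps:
U(T) = -T**2 (U(T) = (T - 2*T)*T = (-T)*T = -T**2)
S(y) = -1/3 (S(y) = 1/(y - (sqrt(y + 3))**2) = 1/(y - (sqrt(3 + y))**2) = 1/(y - (3 + y)) = 1/(y + (-3 - y)) = 1/(-3) = -1/3)
p(V) = -1/3
1/(p(47) - 94821) = 1/(-1/3 - 94821) = 1/(-284464/3) = -3/284464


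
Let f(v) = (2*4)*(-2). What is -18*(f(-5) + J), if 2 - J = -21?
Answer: -126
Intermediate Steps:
J = 23 (J = 2 - 1*(-21) = 2 + 21 = 23)
f(v) = -16 (f(v) = 8*(-2) = -16)
-18*(f(-5) + J) = -18*(-16 + 23) = -18*7 = -126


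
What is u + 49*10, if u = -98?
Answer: 392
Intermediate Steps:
u + 49*10 = -98 + 49*10 = -98 + 490 = 392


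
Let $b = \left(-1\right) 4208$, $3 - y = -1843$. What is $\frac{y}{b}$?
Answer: $- \frac{923}{2104} \approx -0.43869$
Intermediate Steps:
$y = 1846$ ($y = 3 - -1843 = 3 + 1843 = 1846$)
$b = -4208$
$\frac{y}{b} = \frac{1846}{-4208} = 1846 \left(- \frac{1}{4208}\right) = - \frac{923}{2104}$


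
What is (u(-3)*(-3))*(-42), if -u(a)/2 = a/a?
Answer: -252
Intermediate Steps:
u(a) = -2 (u(a) = -2*a/a = -2*1 = -2)
(u(-3)*(-3))*(-42) = -2*(-3)*(-42) = 6*(-42) = -252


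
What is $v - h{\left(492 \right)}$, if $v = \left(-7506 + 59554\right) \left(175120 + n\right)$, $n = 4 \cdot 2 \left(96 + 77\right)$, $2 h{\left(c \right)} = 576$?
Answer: $9186679904$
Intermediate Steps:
$h{\left(c \right)} = 288$ ($h{\left(c \right)} = \frac{1}{2} \cdot 576 = 288$)
$n = 1384$ ($n = 8 \cdot 173 = 1384$)
$v = 9186680192$ ($v = \left(-7506 + 59554\right) \left(175120 + 1384\right) = 52048 \cdot 176504 = 9186680192$)
$v - h{\left(492 \right)} = 9186680192 - 288 = 9186679904$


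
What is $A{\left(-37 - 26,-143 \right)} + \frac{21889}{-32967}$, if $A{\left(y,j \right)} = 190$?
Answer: $\frac{6241841}{32967} \approx 189.34$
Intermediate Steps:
$A{\left(-37 - 26,-143 \right)} + \frac{21889}{-32967} = 190 + \frac{21889}{-32967} = 190 + 21889 \left(- \frac{1}{32967}\right) = 190 - \frac{21889}{32967} = \frac{6241841}{32967}$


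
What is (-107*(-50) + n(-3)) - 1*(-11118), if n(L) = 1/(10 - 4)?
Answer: 98809/6 ≈ 16468.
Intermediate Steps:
n(L) = ⅙ (n(L) = 1/6 = ⅙)
(-107*(-50) + n(-3)) - 1*(-11118) = (-107*(-50) + ⅙) - 1*(-11118) = (5350 + ⅙) + 11118 = 32101/6 + 11118 = 98809/6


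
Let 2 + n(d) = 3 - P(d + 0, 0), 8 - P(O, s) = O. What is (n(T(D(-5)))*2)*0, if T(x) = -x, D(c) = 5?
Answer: 0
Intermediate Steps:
P(O, s) = 8 - O
n(d) = -7 + d (n(d) = -2 + (3 - (8 - (d + 0))) = -2 + (3 - (8 - d)) = -2 + (3 + (-8 + d)) = -2 + (-5 + d) = -7 + d)
(n(T(D(-5)))*2)*0 = ((-7 - 1*5)*2)*0 = ((-7 - 5)*2)*0 = -12*2*0 = -24*0 = 0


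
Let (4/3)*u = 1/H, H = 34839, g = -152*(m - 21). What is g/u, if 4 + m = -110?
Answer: 953195040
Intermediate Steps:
m = -114 (m = -4 - 110 = -114)
g = 20520 (g = -152*(-114 - 21) = -152*(-135) = 20520)
u = 1/46452 (u = (3/4)/34839 = (3/4)*(1/34839) = 1/46452 ≈ 2.1528e-5)
g/u = 20520/(1/46452) = 20520*46452 = 953195040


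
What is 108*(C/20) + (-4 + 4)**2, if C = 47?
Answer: 1269/5 ≈ 253.80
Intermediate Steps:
108*(C/20) + (-4 + 4)**2 = 108*(47/20) + (-4 + 4)**2 = 108*(47*(1/20)) + 0**2 = 108*(47/20) + 0 = 1269/5 + 0 = 1269/5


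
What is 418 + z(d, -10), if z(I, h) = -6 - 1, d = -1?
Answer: 411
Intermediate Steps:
z(I, h) = -7
418 + z(d, -10) = 418 - 7 = 411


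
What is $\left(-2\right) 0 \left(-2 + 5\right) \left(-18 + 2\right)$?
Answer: $0$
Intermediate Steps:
$\left(-2\right) 0 \left(-2 + 5\right) \left(-18 + 2\right) = 0 \cdot 3 \left(-16\right) = 0 \left(-16\right) = 0$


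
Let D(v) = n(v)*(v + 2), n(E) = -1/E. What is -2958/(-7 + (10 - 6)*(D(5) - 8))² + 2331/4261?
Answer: -199182651/211895269 ≈ -0.94001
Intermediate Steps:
D(v) = -(2 + v)/v (D(v) = (-1/v)*(v + 2) = (-1/v)*(2 + v) = -(2 + v)/v)
-2958/(-7 + (10 - 6)*(D(5) - 8))² + 2331/4261 = -2958/(-7 + (10 - 6)*((-2 - 1*5)/5 - 8))² + 2331/4261 = -2958/(-7 + 4*((-2 - 5)/5 - 8))² + 2331*(1/4261) = -2958/(-7 + 4*((⅕)*(-7) - 8))² + 2331/4261 = -2958/(-7 + 4*(-7/5 - 8))² + 2331/4261 = -2958/(-7 + 4*(-47/5))² + 2331/4261 = -2958/(-7 - 188/5)² + 2331/4261 = -2958/((-223/5)²) + 2331/4261 = -2958/49729/25 + 2331/4261 = -2958*25/49729 + 2331/4261 = -73950/49729 + 2331/4261 = -199182651/211895269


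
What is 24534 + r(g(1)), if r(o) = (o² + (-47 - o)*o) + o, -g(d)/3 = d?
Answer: 24672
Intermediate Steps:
g(d) = -3*d
r(o) = o + o² + o*(-47 - o) (r(o) = (o² + o*(-47 - o)) + o = o + o² + o*(-47 - o))
24534 + r(g(1)) = 24534 - (-138) = 24534 - 46*(-3) = 24534 + 138 = 24672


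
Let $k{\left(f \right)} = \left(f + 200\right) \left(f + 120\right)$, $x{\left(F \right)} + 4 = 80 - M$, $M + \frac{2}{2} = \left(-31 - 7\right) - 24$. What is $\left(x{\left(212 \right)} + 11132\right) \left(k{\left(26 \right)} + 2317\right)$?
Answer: $398012823$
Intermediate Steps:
$M = -63$ ($M = -1 - 62 = -63$)
$x{\left(F \right)} = 139$ ($x{\left(F \right)} = -4 + \left(80 - -63\right) = -4 + \left(80 + 63\right) = -4 + 143 = 139$)
$k{\left(f \right)} = \left(120 + f\right) \left(200 + f\right)$ ($k{\left(f \right)} = \left(200 + f\right) \left(120 + f\right) = \left(120 + f\right) \left(200 + f\right)$)
$\left(x{\left(212 \right)} + 11132\right) \left(k{\left(26 \right)} + 2317\right) = \left(139 + 11132\right) \left(\left(24000 + 26^{2} + 320 \cdot 26\right) + 2317\right) = 11271 \left(\left(24000 + 676 + 8320\right) + 2317\right) = 11271 \left(32996 + 2317\right) = 11271 \cdot 35313 = 398012823$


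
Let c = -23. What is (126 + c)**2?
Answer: 10609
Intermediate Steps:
(126 + c)**2 = (126 - 23)**2 = 103**2 = 10609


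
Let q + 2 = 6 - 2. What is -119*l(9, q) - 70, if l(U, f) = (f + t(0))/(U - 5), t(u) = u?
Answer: -259/2 ≈ -129.50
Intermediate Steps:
q = 2 (q = -2 + (6 - 2) = -2 + 4 = 2)
l(U, f) = f/(-5 + U) (l(U, f) = (f + 0)/(U - 5) = f/(-5 + U))
-119*l(9, q) - 70 = -238/(-5 + 9) - 70 = -238/4 - 70 = -119*½ - 70 = -119/2 - 70 = -259/2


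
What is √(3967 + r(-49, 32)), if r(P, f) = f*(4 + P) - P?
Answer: 4*√161 ≈ 50.754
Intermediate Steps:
r(P, f) = -P + f*(4 + P)
√(3967 + r(-49, 32)) = √(3967 + (-1*(-49) + 4*32 - 49*32)) = √(3967 + (49 + 128 - 1568)) = √(3967 - 1391) = √2576 = 4*√161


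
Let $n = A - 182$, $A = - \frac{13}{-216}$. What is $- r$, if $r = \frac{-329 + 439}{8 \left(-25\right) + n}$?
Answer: $\frac{23760}{82499} \approx 0.288$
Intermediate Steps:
$A = \frac{13}{216}$ ($A = \left(-13\right) \left(- \frac{1}{216}\right) = \frac{13}{216} \approx 0.060185$)
$n = - \frac{39299}{216}$ ($n = \frac{13}{216} - 182 = - \frac{39299}{216} \approx -181.94$)
$r = - \frac{23760}{82499}$ ($r = \frac{-329 + 439}{8 \left(-25\right) - \frac{39299}{216}} = \frac{110}{-200 - \frac{39299}{216}} = \frac{110}{- \frac{82499}{216}} = 110 \left(- \frac{216}{82499}\right) = - \frac{23760}{82499} \approx -0.288$)
$- r = \left(-1\right) \left(- \frac{23760}{82499}\right) = \frac{23760}{82499}$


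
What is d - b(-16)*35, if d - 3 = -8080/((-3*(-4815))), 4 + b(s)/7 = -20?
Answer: 16994371/2889 ≈ 5882.4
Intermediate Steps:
b(s) = -168 (b(s) = -28 + 7*(-20) = -28 - 140 = -168)
d = 7051/2889 (d = 3 - 8080/((-3*(-4815))) = 3 - 8080/14445 = 3 - 8080*1/14445 = 3 - 1616/2889 = 7051/2889 ≈ 2.4406)
d - b(-16)*35 = 7051/2889 - (-168)*35 = 7051/2889 - 1*(-5880) = 7051/2889 + 5880 = 16994371/2889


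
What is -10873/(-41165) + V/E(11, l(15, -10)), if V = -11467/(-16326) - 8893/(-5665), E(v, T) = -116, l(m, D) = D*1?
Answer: 4319995987627/17665494816024 ≈ 0.24454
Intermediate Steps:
l(m, D) = D
V = 210147673/92486790 (V = -11467*(-1/16326) - 8893*(-1/5665) = 11467/16326 + 8893/5665 = 210147673/92486790 ≈ 2.2722)
-10873/(-41165) + V/E(11, l(15, -10)) = -10873/(-41165) + (210147673/92486790)/(-116) = -10873*(-1/41165) + (210147673/92486790)*(-1/116) = 10873/41165 - 210147673/10728467640 = 4319995987627/17665494816024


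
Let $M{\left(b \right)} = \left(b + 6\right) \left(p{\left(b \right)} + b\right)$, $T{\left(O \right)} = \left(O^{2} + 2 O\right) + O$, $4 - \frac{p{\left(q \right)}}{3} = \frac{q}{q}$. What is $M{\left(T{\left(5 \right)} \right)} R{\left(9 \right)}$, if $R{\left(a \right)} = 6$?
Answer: $13524$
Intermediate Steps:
$p{\left(q \right)} = 9$ ($p{\left(q \right)} = 12 - 3 \frac{q}{q} = 12 - 3 = 9$)
$T{\left(O \right)} = O^{2} + 3 O$
$M{\left(b \right)} = \left(6 + b\right) \left(9 + b\right)$ ($M{\left(b \right)} = \left(b + 6\right) \left(9 + b\right) = \left(6 + b\right) \left(9 + b\right)$)
$M{\left(T{\left(5 \right)} \right)} R{\left(9 \right)} = \left(54 + \left(5 \left(3 + 5\right)\right)^{2} + 15 \cdot 5 \left(3 + 5\right)\right) 6 = \left(54 + \left(5 \cdot 8\right)^{2} + 15 \cdot 5 \cdot 8\right) 6 = \left(54 + 40^{2} + 15 \cdot 40\right) 6 = \left(54 + 1600 + 600\right) 6 = 2254 \cdot 6 = 13524$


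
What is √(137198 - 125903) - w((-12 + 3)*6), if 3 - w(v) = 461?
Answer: 458 + 3*√1255 ≈ 564.28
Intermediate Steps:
w(v) = -458 (w(v) = 3 - 1*461 = 3 - 461 = -458)
√(137198 - 125903) - w((-12 + 3)*6) = √(137198 - 125903) - 1*(-458) = √11295 + 458 = 3*√1255 + 458 = 458 + 3*√1255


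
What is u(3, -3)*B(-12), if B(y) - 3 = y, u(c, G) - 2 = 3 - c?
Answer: -18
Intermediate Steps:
u(c, G) = 5 - c (u(c, G) = 2 + (3 - c) = 5 - c)
B(y) = 3 + y
u(3, -3)*B(-12) = (5 - 1*3)*(3 - 12) = (5 - 3)*(-9) = 2*(-9) = -18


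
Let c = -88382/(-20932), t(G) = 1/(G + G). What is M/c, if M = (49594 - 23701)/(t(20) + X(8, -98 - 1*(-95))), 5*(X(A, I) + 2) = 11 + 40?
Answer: 1548549360/2076977 ≈ 745.58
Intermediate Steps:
X(A, I) = 41/5 (X(A, I) = -2 + (11 + 40)/5 = -2 + (⅕)*51 = -2 + 51/5 = 41/5)
t(G) = 1/(2*G)
c = 44191/10466 (c = -88382*(-1/20932) = 44191/10466 ≈ 4.2223)
M = 147960/47 (M = (49594 - 23701)/((½)/20 + 41/5) = 25893/((½)*(1/20) + 41/5) = 25893/(1/40 + 41/5) = 25893/(329/40) = 25893*(40/329) = 147960/47 ≈ 3148.1)
M/c = 147960/(47*(44191/10466)) = (147960/47)*(10466/44191) = 1548549360/2076977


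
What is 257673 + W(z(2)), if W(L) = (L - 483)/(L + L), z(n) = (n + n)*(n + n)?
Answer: 8245069/32 ≈ 2.5766e+5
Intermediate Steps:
z(n) = 4*n**2 (z(n) = (2*n)*(2*n) = 4*n**2)
W(L) = (-483 + L)/(2*L) (W(L) = (-483 + L)/((2*L)) = (-483 + L)*(1/(2*L)) = (-483 + L)/(2*L))
257673 + W(z(2)) = 257673 + (-483 + 4*2**2)/(2*((4*2**2))) = 257673 + (-483 + 4*4)/(2*((4*4))) = 257673 + (1/2)*(-483 + 16)/16 = 257673 + (1/2)*(1/16)*(-467) = 257673 - 467/32 = 8245069/32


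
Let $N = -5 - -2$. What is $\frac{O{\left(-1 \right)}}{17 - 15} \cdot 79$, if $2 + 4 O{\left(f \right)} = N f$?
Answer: $\frac{79}{8} \approx 9.875$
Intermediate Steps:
$N = -3$ ($N = -5 + 2 = -3$)
$O{\left(f \right)} = - \frac{1}{2} - \frac{3 f}{4}$ ($O{\left(f \right)} = - \frac{1}{2} + \frac{\left(-3\right) f}{4} = - \frac{1}{2} - \frac{3 f}{4}$)
$\frac{O{\left(-1 \right)}}{17 - 15} \cdot 79 = \frac{- \frac{1}{2} - - \frac{3}{4}}{17 - 15} \cdot 79 = \frac{- \frac{1}{2} + \frac{3}{4}}{2} \cdot 79 = \frac{1}{2} \cdot \frac{1}{4} \cdot 79 = \frac{1}{8} \cdot 79 = \frac{79}{8}$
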